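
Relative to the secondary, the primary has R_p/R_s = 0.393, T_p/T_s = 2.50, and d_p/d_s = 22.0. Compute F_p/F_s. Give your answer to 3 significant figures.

L_p/L_s = (R_p/R_s)²(T_p/T_s)⁴ = (0.393)² × (2.50)⁴ = 6.033.
F_p/F_s = (L_p/L_s)/(d_p/d_s)² = 6.033 / (22.0)² = 0.01247.

0.0125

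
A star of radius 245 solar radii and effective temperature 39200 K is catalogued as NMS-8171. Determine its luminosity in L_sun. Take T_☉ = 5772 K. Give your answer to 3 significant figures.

1.28×10^8 L_sun

L/L_☉ = (R/R_☉)² (T/T_☉)⁴ = (245)² × (39200/5772)⁴
       = 6.002×10^4 × (6.791)⁴ = 6.002×10^4 × 2127 = 1.277×10^8.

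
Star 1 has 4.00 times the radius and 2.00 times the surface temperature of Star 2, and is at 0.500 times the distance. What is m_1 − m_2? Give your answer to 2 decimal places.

L_1/L_2 = (4.00)²(2.00)⁴ = 256.0.
F_1/F_2 = (L_1/L_2)/(d_1/d_2)² = 256.0/0.2500 = 1024.
m_1 − m_2 = −2.5 log₁₀(1024) = -7.53.

-7.53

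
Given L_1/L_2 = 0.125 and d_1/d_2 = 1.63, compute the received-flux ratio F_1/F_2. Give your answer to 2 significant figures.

F = L/(4πd²), so F_1/F_2 = (L_1/L_2) / (d_1/d_2)²
= 0.125 / (1.63)² = 0.125 / 2.657 = 0.04705.

0.047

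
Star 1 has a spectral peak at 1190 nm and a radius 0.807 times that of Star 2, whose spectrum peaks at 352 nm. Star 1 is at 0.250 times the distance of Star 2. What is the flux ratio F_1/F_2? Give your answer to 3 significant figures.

0.0798

Wien's law: T_1/T_2 = λ_2/λ_1 = 352/1190 = 0.2958.
L_1/L_2 = (R_1/R_2)²(T_1/T_2)⁴ = (0.807)²(0.2958)⁴ = 0.004986.
F_1/F_2 = (L_1/L_2)/(d_1/d_2)² = 0.004986/(0.250)² = 0.07977.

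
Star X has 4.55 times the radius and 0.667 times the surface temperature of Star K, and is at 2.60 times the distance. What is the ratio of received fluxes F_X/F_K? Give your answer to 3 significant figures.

0.606

L_X/L_K = (R_X/R_K)²(T_X/T_K)⁴ = (4.55)² × (0.667)⁴ = 4.098.
F_X/F_K = (L_X/L_K)/(d_X/d_K)² = 4.098 / (2.60)² = 0.6061.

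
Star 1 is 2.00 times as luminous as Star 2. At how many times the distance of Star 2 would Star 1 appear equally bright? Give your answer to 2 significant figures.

Equal flux requires L_1/d_1² = L_2/d_2², so d_1/d_2 = √(L_1/L_2)
= √(2.00) = 1.414.

1.4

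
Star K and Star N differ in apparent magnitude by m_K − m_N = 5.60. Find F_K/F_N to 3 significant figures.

F_K/F_N = 10^(−(m_K − m_N)/2.5) = 10^(-5.60/2.5) = 10^-2.240 = 0.005754.

0.00575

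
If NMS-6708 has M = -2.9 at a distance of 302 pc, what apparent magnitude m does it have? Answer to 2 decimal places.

4.50

m = M + 5 log₁₀(d/10 pc) = -2.9 + 5 log₁₀(302/10)
  = -2.9 + 5 × 1.480 = -2.9 + 7.40 = 4.50.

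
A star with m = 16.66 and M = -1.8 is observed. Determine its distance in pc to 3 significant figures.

m − M = 5 log₁₀(d/10 pc)
16.66 − (-1.8) = 18.46 = 5 log₁₀(d/10)
d = 10 × 10^(18.46/5) = 10 × 10^3.692 = 4.920×10^4 pc.

4.92×10^4 pc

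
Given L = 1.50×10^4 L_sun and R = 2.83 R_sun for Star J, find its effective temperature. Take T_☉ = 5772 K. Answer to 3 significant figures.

3.80×10^4 K

T/T_☉ = (L/L_☉)^(1/4) / (R/R_☉)^(1/2)
T = 5772 × (1.50×10^4)^(1/4) / √(2.83) = 5772 × 11.07 / 1.682 = 3.797×10^4 K.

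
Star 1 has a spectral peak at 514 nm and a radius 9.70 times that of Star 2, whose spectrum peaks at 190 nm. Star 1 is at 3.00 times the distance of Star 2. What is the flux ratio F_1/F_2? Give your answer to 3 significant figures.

0.195

Wien's law: T_1/T_2 = λ_2/λ_1 = 190/514 = 0.3696.
L_1/L_2 = (R_1/R_2)²(T_1/T_2)⁴ = (9.70)²(0.3696)⁴ = 1.757.
F_1/F_2 = (L_1/L_2)/(d_1/d_2)² = 1.757/(3.00)² = 0.1952.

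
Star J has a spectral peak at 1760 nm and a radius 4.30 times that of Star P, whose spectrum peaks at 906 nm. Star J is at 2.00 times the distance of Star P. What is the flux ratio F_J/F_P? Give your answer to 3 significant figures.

0.325

Wien's law: T_J/T_P = λ_P/λ_J = 906/1760 = 0.5148.
L_J/L_P = (R_J/R_P)²(T_J/T_P)⁴ = (4.30)²(0.5148)⁴ = 1.298.
F_J/F_P = (L_J/L_P)/(d_J/d_P)² = 1.298/(2.00)² = 0.3246.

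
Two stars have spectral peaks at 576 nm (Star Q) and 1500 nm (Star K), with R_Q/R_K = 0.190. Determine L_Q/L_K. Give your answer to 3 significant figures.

1.66

Wien's law gives T ∝ 1/λ_max, so T_Q/T_K = λ_K/λ_Q = 1500/576 = 2.604.
Then L ∝ R²T⁴ gives L_Q/L_K = (0.190)² × (2.604)⁴ = 0.03610 × 45.99 = 1.660.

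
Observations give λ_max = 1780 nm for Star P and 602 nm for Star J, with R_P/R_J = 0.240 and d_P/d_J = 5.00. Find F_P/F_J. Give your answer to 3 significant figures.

3.01×10^-5

Wien's law: T_P/T_J = λ_J/λ_P = 602/1780 = 0.3382.
L_P/L_J = (R_P/R_J)²(T_P/T_J)⁴ = (0.240)²(0.3382)⁴ = 7.536×10^-4.
F_P/F_J = (L_P/L_J)/(d_P/d_J)² = 7.536×10^-4/(5.00)² = 3.014×10^-5.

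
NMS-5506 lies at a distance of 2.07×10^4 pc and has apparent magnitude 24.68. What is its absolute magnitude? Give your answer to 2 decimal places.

8.10

M = m − 5 log₁₀(d/10 pc) = 24.68 − 5 log₁₀(2.07×10^4/10)
  = 24.68 − 5 × 3.316 = 24.68 − 16.58 = 8.10.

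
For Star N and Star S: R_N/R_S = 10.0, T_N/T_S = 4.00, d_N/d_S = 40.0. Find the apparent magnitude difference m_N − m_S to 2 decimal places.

-3.01

L_N/L_S = (10.0)²(4.00)⁴ = 2.560×10^4.
F_N/F_S = (L_N/L_S)/(d_N/d_S)² = 2.560×10^4/1600 = 16.00.
m_N − m_S = −2.5 log₁₀(16.00) = -3.01.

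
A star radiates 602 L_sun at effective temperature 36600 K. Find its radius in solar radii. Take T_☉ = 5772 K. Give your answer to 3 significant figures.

R/R_☉ = √(L/L_☉) / (T/T_☉)² = √(602) / (6.341)²
       = 24.54 / 40.21 = 0.6102.

0.610 solar radii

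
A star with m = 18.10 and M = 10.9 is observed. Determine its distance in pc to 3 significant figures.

275 pc

m − M = 5 log₁₀(d/10 pc)
18.10 − (10.9) = 7.20 = 5 log₁₀(d/10)
d = 10 × 10^(7.20/5) = 10 × 10^1.440 = 275.4 pc.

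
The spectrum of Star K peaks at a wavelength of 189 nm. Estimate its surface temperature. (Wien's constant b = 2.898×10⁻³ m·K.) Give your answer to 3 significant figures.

T = b/λ_max = 2.898×10⁻³ / (189×10⁻⁹) = 1.533×10^4 K.

1.53×10^4 K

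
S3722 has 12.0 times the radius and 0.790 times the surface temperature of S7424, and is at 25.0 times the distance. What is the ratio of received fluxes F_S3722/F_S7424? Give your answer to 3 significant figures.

L_S3722/L_S7424 = (R_S3722/R_S7424)²(T_S3722/T_S7424)⁴ = (12.0)² × (0.790)⁴ = 56.09.
F_S3722/F_S7424 = (L_S3722/L_S7424)/(d_S3722/d_S7424)² = 56.09 / (25.0)² = 0.08974.

0.0897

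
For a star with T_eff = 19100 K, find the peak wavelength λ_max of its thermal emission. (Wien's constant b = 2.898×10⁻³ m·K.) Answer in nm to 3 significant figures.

λ_max = b/T = 2.898×10⁻³ / 19100 = 1.52×10^-7 m = 151.7 nm.

152 nm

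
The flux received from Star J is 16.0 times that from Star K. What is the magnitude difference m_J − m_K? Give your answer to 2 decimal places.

-3.01

m_J − m_K = −2.5 log₁₀(F_J/F_K) = −2.5 log₁₀(16.0) = −2.5 × (1.204) = -3.010.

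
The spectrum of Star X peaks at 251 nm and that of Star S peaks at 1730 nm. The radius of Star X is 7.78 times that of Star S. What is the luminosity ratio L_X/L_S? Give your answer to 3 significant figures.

1.37×10^5

Wien's law gives T ∝ 1/λ_max, so T_X/T_S = λ_S/λ_X = 1730/251 = 6.892.
Then L ∝ R²T⁴ gives L_X/L_S = (7.78)² × (6.892)⁴ = 60.53 × 2257 = 1.366×10^5.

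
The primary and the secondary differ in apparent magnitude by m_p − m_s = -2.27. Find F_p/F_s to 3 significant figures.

8.09

F_p/F_s = 10^(−(m_p − m_s)/2.5) = 10^(2.27/2.5) = 10^0.908 = 8.091.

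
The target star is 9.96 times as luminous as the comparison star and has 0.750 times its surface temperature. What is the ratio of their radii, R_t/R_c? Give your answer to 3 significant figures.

5.61

L ∝ R²T⁴ gives R ∝ √L / T², so
R_t/R_c = √(9.96) / (0.750)² = 3.156 / 0.5625 = 5.611.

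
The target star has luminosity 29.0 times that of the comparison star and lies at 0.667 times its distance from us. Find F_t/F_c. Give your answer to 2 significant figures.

F = L/(4πd²), so F_t/F_c = (L_t/L_c) / (d_t/d_c)²
= 29.0 / (0.667)² = 29.0 / 0.4449 = 65.18.

65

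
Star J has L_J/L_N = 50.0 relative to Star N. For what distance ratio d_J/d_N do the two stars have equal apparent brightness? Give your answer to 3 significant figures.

Equal flux requires L_J/d_J² = L_N/d_N², so d_J/d_N = √(L_J/L_N)
= √(50.0) = 7.071.

7.07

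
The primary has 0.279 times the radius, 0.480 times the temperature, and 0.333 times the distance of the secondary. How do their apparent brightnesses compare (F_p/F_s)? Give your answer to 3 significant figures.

L_p/L_s = (R_p/R_s)²(T_p/T_s)⁴ = (0.279)² × (0.480)⁴ = 0.004132.
F_p/F_s = (L_p/L_s)/(d_p/d_s)² = 0.004132 / (0.333)² = 0.03726.

0.0373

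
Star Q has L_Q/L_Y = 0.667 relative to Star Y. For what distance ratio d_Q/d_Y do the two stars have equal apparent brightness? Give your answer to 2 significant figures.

Equal flux requires L_Q/d_Q² = L_Y/d_Y², so d_Q/d_Y = √(L_Q/L_Y)
= √(0.667) = 0.8167.

0.82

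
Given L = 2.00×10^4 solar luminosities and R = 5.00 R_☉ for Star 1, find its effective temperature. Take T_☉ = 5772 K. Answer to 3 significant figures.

3.07×10^4 K

T/T_☉ = (L/L_☉)^(1/4) / (R/R_☉)^(1/2)
T = 5772 × (2.00×10^4)^(1/4) / √(5.00) = 5772 × 11.89 / 2.236 = 3.070×10^4 K.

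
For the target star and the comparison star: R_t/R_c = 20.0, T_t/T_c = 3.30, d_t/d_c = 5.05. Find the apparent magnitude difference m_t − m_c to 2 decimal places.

L_t/L_c = (20.0)²(3.30)⁴ = 4.744×10^4.
F_t/F_c = (L_t/L_c)/(d_t/d_c)² = 4.744×10^4/25.50 = 1860.
m_t − m_c = −2.5 log₁₀(1860) = -8.17.

-8.17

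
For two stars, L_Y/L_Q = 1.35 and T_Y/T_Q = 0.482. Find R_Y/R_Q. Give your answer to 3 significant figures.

L ∝ R²T⁴ gives R ∝ √L / T², so
R_Y/R_Q = √(1.35) / (0.482)² = 1.162 / 0.2323 = 5.001.

5.00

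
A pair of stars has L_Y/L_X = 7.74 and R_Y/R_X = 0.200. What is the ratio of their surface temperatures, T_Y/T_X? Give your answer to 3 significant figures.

L ∝ R²T⁴ gives T ∝ (L/R²)^(1/4), so
T_Y/T_X = (7.74 / 0.200²)^(1/4) = (193.5)^(1/4) = 3.730.

3.73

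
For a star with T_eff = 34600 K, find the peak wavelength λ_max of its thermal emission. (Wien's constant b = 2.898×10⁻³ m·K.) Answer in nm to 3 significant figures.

λ_max = b/T = 2.898×10⁻³ / 34600 = 8.38×10^-8 m = 83.76 nm.

83.8 nm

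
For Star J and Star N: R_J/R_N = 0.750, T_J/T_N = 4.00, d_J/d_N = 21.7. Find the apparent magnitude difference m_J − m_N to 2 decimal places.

L_J/L_N = (0.750)²(4.00)⁴ = 144.0.
F_J/F_N = (L_J/L_N)/(d_J/d_N)² = 144.0/470.9 = 0.3058.
m_J − m_N = −2.5 log₁₀(0.3058) = 1.29.

1.29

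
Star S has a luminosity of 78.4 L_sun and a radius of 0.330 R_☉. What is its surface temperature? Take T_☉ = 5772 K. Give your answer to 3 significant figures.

T/T_☉ = (L/L_☉)^(1/4) / (R/R_☉)^(1/2)
T = 5772 × (78.4)^(1/4) / √(0.330) = 5772 × 2.976 / 0.5745 = 2.990×10^4 K.

2.99×10^4 K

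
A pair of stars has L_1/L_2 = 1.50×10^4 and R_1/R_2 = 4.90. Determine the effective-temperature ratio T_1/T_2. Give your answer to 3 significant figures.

5.00

L ∝ R²T⁴ gives T ∝ (L/R²)^(1/4), so
T_1/T_2 = (1.50×10^4 / 4.90²)^(1/4) = (624.7)^(1/4) = 4.999.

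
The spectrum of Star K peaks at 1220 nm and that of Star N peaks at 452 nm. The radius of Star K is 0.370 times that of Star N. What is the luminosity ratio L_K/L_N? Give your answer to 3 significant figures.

0.00258

Wien's law gives T ∝ 1/λ_max, so T_K/T_N = λ_N/λ_K = 452/1220 = 0.3705.
Then L ∝ R²T⁴ gives L_K/L_N = (0.370)² × (0.3705)⁴ = 0.1369 × 0.01884 = 0.002579.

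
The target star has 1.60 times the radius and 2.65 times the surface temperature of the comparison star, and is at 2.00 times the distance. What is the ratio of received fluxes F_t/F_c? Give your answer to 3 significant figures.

31.6

L_t/L_c = (R_t/R_c)²(T_t/T_c)⁴ = (1.60)² × (2.65)⁴ = 126.2.
F_t/F_c = (L_t/L_c)/(d_t/d_c)² = 126.2 / (2.00)² = 31.56.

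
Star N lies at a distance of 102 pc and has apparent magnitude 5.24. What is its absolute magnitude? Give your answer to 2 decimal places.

M = m − 5 log₁₀(d/10 pc) = 5.24 − 5 log₁₀(102/10)
  = 5.24 − 5 × 1.009 = 5.24 − 5.04 = 0.20.

0.20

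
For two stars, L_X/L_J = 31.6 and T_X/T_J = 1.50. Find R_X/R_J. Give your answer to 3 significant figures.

L ∝ R²T⁴ gives R ∝ √L / T², so
R_X/R_J = √(31.6) / (1.50)² = 5.621 / 2.250 = 2.498.

2.50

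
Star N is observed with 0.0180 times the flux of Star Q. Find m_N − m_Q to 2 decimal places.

m_N − m_Q = −2.5 log₁₀(F_N/F_Q) = −2.5 log₁₀(0.0180) = −2.5 × (-1.745) = 4.362.

4.36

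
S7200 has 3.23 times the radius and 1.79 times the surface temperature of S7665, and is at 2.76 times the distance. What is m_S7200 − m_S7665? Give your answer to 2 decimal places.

-2.87

L_S7200/L_S7665 = (3.23)²(1.79)⁴ = 107.1.
F_S7200/F_S7665 = (L_S7200/L_S7665)/(d_S7200/d_S7665)² = 107.1/7.618 = 14.06.
m_S7200 − m_S7665 = −2.5 log₁₀(14.06) = -2.87.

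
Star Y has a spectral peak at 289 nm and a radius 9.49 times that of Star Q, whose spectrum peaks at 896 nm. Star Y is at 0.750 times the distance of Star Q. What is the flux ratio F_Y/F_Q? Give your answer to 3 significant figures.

Wien's law: T_Y/T_Q = λ_Q/λ_Y = 896/289 = 3.100.
L_Y/L_Q = (R_Y/R_Q)²(T_Y/T_Q)⁴ = (9.49)²(3.100)⁴ = 8321.
F_Y/F_Q = (L_Y/L_Q)/(d_Y/d_Q)² = 8321/(0.750)² = 1.479×10^4.

1.48×10^4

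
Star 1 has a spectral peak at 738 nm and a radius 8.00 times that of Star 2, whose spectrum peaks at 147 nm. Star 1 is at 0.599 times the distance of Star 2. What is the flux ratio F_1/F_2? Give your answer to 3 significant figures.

0.281

Wien's law: T_1/T_2 = λ_2/λ_1 = 147/738 = 0.1992.
L_1/L_2 = (R_1/R_2)²(T_1/T_2)⁴ = (8.00)²(0.1992)⁴ = 0.1007.
F_1/F_2 = (L_1/L_2)/(d_1/d_2)² = 0.1007/(0.599)² = 0.2808.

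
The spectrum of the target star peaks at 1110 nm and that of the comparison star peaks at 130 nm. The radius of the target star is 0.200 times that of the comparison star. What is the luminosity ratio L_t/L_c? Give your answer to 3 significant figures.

Wien's law gives T ∝ 1/λ_max, so T_t/T_c = λ_c/λ_t = 130/1110 = 0.1171.
Then L ∝ R²T⁴ gives L_t/L_c = (0.200)² × (0.1171)⁴ = 0.04000 × 1.881×10^-4 = 7.526×10^-6.

7.53×10^-6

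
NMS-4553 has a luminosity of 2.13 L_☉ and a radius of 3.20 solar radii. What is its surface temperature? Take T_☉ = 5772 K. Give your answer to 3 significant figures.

3.90×10^3 K

T/T_☉ = (L/L_☉)^(1/4) / (R/R_☉)^(1/2)
T = 5772 × (2.13)^(1/4) / √(3.20) = 5772 × 1.208 / 1.789 = 3898 K.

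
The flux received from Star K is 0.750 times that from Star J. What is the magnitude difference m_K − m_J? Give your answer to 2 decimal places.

0.31

m_K − m_J = −2.5 log₁₀(F_K/F_J) = −2.5 log₁₀(0.750) = −2.5 × (-0.125) = 0.312.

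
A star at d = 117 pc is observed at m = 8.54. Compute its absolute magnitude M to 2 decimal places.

M = m − 5 log₁₀(d/10 pc) = 8.54 − 5 log₁₀(117/10)
  = 8.54 − 5 × 1.068 = 8.54 − 5.34 = 3.20.

3.20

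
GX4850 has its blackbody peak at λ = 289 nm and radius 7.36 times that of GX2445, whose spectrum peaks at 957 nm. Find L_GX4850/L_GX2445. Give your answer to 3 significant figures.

6.51×10^3

Wien's law gives T ∝ 1/λ_max, so T_GX4850/T_GX2445 = λ_GX2445/λ_GX4850 = 957/289 = 3.311.
Then L ∝ R²T⁴ gives L_GX4850/L_GX2445 = (7.36)² × (3.311)⁴ = 54.17 × 120.2 = 6513.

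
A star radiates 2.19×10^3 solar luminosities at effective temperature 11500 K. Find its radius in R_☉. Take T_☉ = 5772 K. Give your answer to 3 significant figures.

R/R_☉ = √(L/L_☉) / (T/T_☉)² = √(2.19×10^3) / (1.992)²
       = 46.80 / 3.970 = 11.79.

11.8 R_☉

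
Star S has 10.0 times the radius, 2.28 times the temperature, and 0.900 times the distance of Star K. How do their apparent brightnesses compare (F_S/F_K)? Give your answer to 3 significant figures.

L_S/L_K = (R_S/R_K)²(T_S/T_K)⁴ = (10.0)² × (2.28)⁴ = 2702.
F_S/F_K = (L_S/L_K)/(d_S/d_K)² = 2702 / (0.900)² = 3336.

3.34×10^3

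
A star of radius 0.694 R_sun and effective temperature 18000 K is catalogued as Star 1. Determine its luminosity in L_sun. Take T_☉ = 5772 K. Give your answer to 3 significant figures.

L/L_☉ = (R/R_☉)² (T/T_☉)⁴ = (0.694)² × (18000/5772)⁴
       = 0.4816 × (3.119)⁴ = 0.4816 × 94.58 = 45.55.

45.6 L_sun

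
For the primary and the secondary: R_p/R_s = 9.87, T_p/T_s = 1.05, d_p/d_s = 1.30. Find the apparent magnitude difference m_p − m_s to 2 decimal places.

-4.61

L_p/L_s = (9.87)²(1.05)⁴ = 118.4.
F_p/F_s = (L_p/L_s)/(d_p/d_s)² = 118.4/1.690 = 70.07.
m_p − m_s = −2.5 log₁₀(70.07) = -4.61.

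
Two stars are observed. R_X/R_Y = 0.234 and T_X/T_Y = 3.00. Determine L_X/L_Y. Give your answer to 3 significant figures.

4.44

From the Stefan–Boltzmann law, L ∝ R²T⁴, so
L_X/L_Y = (R_X/R_Y)² (T_X/T_Y)⁴ = (0.234)² × (3.00)⁴ = 0.05476 × 81.00 = 4.435.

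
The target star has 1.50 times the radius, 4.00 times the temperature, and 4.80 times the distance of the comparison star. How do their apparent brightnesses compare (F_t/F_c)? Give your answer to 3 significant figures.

L_t/L_c = (R_t/R_c)²(T_t/T_c)⁴ = (1.50)² × (4.00)⁴ = 576.0.
F_t/F_c = (L_t/L_c)/(d_t/d_c)² = 576.0 / (4.80)² = 25.00.

25.0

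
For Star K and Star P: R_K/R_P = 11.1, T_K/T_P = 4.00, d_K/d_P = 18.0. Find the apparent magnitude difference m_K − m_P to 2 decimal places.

-4.97

L_K/L_P = (11.1)²(4.00)⁴ = 3.154×10^4.
F_K/F_P = (L_K/L_P)/(d_K/d_P)² = 3.154×10^4/324.0 = 97.35.
m_K − m_P = −2.5 log₁₀(97.35) = -4.97.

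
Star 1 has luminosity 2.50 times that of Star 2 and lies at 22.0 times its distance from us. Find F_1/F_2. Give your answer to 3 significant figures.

F = L/(4πd²), so F_1/F_2 = (L_1/L_2) / (d_1/d_2)²
= 2.50 / (22.0)² = 2.50 / 484.0 = 0.005165.

0.00517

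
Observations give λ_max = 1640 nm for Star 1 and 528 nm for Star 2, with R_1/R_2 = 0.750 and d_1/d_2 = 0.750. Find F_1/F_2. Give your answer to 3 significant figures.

Wien's law: T_1/T_2 = λ_2/λ_1 = 528/1640 = 0.3220.
L_1/L_2 = (R_1/R_2)²(T_1/T_2)⁴ = (0.750)²(0.3220)⁴ = 0.006043.
F_1/F_2 = (L_1/L_2)/(d_1/d_2)² = 0.006043/(0.750)² = 0.01074.

0.0107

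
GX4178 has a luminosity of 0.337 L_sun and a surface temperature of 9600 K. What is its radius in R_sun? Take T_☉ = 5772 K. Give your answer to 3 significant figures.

R/R_☉ = √(L/L_☉) / (T/T_☉)² = √(0.337) / (1.663)²
       = 0.5805 / 2.766 = 0.2099.

0.210 R_sun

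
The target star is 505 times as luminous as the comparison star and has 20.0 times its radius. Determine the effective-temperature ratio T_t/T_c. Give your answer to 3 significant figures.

L ∝ R²T⁴ gives T ∝ (L/R²)^(1/4), so
T_t/T_c = (505 / 20.0²)^(1/4) = (1.262)^(1/4) = 1.060.

1.06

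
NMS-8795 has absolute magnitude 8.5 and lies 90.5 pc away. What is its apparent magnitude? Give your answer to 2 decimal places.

m = M + 5 log₁₀(d/10 pc) = 8.5 + 5 log₁₀(90.5/10)
  = 8.5 + 5 × 0.957 = 8.5 + 4.78 = 13.28.

13.28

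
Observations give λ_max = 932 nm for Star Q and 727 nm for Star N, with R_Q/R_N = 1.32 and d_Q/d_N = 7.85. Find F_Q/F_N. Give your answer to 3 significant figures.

0.0105

Wien's law: T_Q/T_N = λ_N/λ_Q = 727/932 = 0.7800.
L_Q/L_N = (R_Q/R_N)²(T_Q/T_N)⁴ = (1.32)²(0.7800)⁴ = 0.6451.
F_Q/F_N = (L_Q/L_N)/(d_Q/d_N)² = 0.6451/(7.85)² = 0.01047.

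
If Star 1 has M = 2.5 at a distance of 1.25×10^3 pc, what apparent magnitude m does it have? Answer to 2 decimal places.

m = M + 5 log₁₀(d/10 pc) = 2.5 + 5 log₁₀(1.25×10^3/10)
  = 2.5 + 5 × 2.097 = 2.5 + 10.48 = 12.98.

12.98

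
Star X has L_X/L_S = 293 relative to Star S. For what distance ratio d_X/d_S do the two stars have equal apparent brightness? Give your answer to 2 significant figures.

Equal flux requires L_X/d_X² = L_S/d_S², so d_X/d_S = √(L_X/L_S)
= √(293) = 17.12.

17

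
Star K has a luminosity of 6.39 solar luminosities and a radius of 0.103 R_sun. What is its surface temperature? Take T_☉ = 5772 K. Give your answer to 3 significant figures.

T/T_☉ = (L/L_☉)^(1/4) / (R/R_☉)^(1/2)
T = 5772 × (6.39)^(1/4) / √(0.103) = 5772 × 1.590 / 0.3209 = 2.859×10^4 K.

2.86×10^4 K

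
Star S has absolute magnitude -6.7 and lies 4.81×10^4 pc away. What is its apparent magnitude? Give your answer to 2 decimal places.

m = M + 5 log₁₀(d/10 pc) = -6.7 + 5 log₁₀(4.81×10^4/10)
  = -6.7 + 5 × 3.682 = -6.7 + 18.41 = 11.71.

11.71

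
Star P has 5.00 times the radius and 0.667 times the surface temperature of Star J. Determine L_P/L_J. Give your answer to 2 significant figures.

4.9

From the Stefan–Boltzmann law, L ∝ R²T⁴, so
L_P/L_J = (R_P/R_J)² (T_P/T_J)⁴ = (5.00)² × (0.667)⁴ = 25.00 × 0.1979 = 4.948.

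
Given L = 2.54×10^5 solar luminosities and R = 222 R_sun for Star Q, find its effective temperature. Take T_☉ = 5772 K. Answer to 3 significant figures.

8.70×10^3 K

T/T_☉ = (L/L_☉)^(1/4) / (R/R_☉)^(1/2)
T = 5772 × (2.54×10^5)^(1/4) / √(222) = 5772 × 22.45 / 14.90 = 8697 K.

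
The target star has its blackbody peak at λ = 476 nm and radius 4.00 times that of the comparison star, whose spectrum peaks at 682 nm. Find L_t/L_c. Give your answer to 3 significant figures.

67.4

Wien's law gives T ∝ 1/λ_max, so T_t/T_c = λ_c/λ_t = 682/476 = 1.433.
Then L ∝ R²T⁴ gives L_t/L_c = (4.00)² × (1.433)⁴ = 16.00 × 4.214 = 67.43.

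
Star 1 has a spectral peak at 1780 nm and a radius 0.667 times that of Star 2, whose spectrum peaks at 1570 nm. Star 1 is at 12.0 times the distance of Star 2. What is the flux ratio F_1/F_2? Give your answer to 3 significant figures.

0.00187

Wien's law: T_1/T_2 = λ_2/λ_1 = 1570/1780 = 0.8820.
L_1/L_2 = (R_1/R_2)²(T_1/T_2)⁴ = (0.667)²(0.8820)⁴ = 0.2693.
F_1/F_2 = (L_1/L_2)/(d_1/d_2)² = 0.2693/(12.0)² = 0.001870.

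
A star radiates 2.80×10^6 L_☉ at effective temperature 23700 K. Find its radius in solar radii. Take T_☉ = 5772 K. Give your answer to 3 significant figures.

99.3 solar radii

R/R_☉ = √(L/L_☉) / (T/T_☉)² = √(2.80×10^6) / (4.106)²
       = 1673 / 16.86 = 99.25.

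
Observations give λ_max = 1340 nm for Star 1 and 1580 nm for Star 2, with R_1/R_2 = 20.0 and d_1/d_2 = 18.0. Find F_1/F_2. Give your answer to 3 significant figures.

Wien's law: T_1/T_2 = λ_2/λ_1 = 1580/1340 = 1.179.
L_1/L_2 = (R_1/R_2)²(T_1/T_2)⁴ = (20.0)²(1.179)⁴ = 773.2.
F_1/F_2 = (L_1/L_2)/(d_1/d_2)² = 773.2/(18.0)² = 2.386.

2.39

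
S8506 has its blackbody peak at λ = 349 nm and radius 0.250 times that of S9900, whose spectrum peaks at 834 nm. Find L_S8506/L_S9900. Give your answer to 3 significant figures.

Wien's law gives T ∝ 1/λ_max, so T_S8506/T_S9900 = λ_S9900/λ_S8506 = 834/349 = 2.390.
Then L ∝ R²T⁴ gives L_S8506/L_S9900 = (0.250)² × (2.390)⁴ = 0.06250 × 32.61 = 2.038.

2.04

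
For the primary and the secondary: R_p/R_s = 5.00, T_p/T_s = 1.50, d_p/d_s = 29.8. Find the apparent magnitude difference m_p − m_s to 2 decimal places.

L_p/L_s = (5.00)²(1.50)⁴ = 126.6.
F_p/F_s = (L_p/L_s)/(d_p/d_s)² = 126.6/888.0 = 0.1425.
m_p − m_s = −2.5 log₁₀(0.1425) = 2.12.

2.12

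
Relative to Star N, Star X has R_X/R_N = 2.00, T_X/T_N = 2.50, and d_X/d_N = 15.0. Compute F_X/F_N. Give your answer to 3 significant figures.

L_X/L_N = (R_X/R_N)²(T_X/T_N)⁴ = (2.00)² × (2.50)⁴ = 156.2.
F_X/F_N = (L_X/L_N)/(d_X/d_N)² = 156.2 / (15.0)² = 0.6944.

0.694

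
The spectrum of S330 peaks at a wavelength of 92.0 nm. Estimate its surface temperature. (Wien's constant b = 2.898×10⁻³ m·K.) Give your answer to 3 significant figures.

T = b/λ_max = 2.898×10⁻³ / (92.0×10⁻⁹) = 3.150×10^4 K.

3.15×10^4 K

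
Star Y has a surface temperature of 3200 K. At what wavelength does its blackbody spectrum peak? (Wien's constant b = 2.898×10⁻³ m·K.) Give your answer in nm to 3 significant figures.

λ_max = b/T = 2.898×10⁻³ / 3200 = 9.06×10^-7 m = 905.6 nm.

906 nm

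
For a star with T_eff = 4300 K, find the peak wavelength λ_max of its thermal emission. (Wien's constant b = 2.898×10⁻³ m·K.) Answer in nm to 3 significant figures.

λ_max = b/T = 2.898×10⁻³ / 4300 = 6.74×10^-7 m = 674.0 nm.

674 nm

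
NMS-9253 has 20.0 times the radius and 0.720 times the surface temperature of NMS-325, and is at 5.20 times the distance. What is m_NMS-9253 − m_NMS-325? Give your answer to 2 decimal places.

-1.50

L_NMS-9253/L_NMS-325 = (20.0)²(0.720)⁴ = 107.5.
F_NMS-9253/F_NMS-325 = (L_NMS-9253/L_NMS-325)/(d_NMS-9253/d_NMS-325)² = 107.5/27.04 = 3.975.
m_NMS-9253 − m_NMS-325 = −2.5 log₁₀(3.975) = -1.50.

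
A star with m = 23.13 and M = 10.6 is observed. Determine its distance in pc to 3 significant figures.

m − M = 5 log₁₀(d/10 pc)
23.13 − (10.6) = 12.53 = 5 log₁₀(d/10)
d = 10 × 10^(12.53/5) = 10 × 10^2.506 = 3206 pc.

3.21×10^3 pc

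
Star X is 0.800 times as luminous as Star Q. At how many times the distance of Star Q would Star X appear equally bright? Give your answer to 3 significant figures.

Equal flux requires L_X/d_X² = L_Q/d_Q², so d_X/d_Q = √(L_X/L_Q)
= √(0.800) = 0.8944.

0.894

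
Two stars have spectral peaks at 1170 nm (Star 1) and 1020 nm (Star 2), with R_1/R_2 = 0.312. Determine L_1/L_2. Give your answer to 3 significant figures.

Wien's law gives T ∝ 1/λ_max, so T_1/T_2 = λ_2/λ_1 = 1020/1170 = 0.8718.
Then L ∝ R²T⁴ gives L_1/L_2 = (0.312)² × (0.8718)⁴ = 0.09734 × 0.5776 = 0.05623.

0.0562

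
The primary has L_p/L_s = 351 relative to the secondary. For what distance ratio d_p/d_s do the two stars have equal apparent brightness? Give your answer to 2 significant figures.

Equal flux requires L_p/d_p² = L_s/d_s², so d_p/d_s = √(L_p/L_s)
= √(351) = 18.73.

19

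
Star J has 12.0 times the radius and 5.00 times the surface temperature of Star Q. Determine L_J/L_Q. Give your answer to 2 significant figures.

From the Stefan–Boltzmann law, L ∝ R²T⁴, so
L_J/L_Q = (R_J/R_Q)² (T_J/T_Q)⁴ = (12.0)² × (5.00)⁴ = 144.0 × 625.0 = 9.000×10^4.

9.0×10^4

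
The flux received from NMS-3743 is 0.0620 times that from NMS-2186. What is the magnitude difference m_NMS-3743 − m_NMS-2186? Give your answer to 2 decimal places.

m_NMS-3743 − m_NMS-2186 = −2.5 log₁₀(F_NMS-3743/F_NMS-2186) = −2.5 log₁₀(0.0620) = −2.5 × (-1.208) = 3.019.

3.02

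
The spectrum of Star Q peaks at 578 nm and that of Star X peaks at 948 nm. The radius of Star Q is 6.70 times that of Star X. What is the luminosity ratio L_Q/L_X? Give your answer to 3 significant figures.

Wien's law gives T ∝ 1/λ_max, so T_Q/T_X = λ_X/λ_Q = 948/578 = 1.640.
Then L ∝ R²T⁴ gives L_Q/L_X = (6.70)² × (1.640)⁴ = 44.89 × 7.236 = 324.8.

325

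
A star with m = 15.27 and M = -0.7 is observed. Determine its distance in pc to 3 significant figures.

1.56×10^4 pc

m − M = 5 log₁₀(d/10 pc)
15.27 − (-0.7) = 15.97 = 5 log₁₀(d/10)
d = 10 × 10^(15.97/5) = 10 × 10^3.194 = 1.563×10^4 pc.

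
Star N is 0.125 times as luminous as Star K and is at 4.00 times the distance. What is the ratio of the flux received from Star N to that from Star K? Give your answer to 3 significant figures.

F = L/(4πd²), so F_N/F_K = (L_N/L_K) / (d_N/d_K)²
= 0.125 / (4.00)² = 0.125 / 16.00 = 0.007812.

0.00781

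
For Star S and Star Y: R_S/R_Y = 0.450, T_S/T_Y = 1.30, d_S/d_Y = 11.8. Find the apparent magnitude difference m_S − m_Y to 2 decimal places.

L_S/L_Y = (0.450)²(1.30)⁴ = 0.5784.
F_S/F_Y = (L_S/L_Y)/(d_S/d_Y)² = 0.5784/139.2 = 0.004154.
m_S − m_Y = −2.5 log₁₀(0.004154) = 5.95.

5.95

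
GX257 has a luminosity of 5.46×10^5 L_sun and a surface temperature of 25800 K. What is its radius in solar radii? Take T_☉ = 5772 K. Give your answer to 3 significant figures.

37.0 solar radii

R/R_☉ = √(L/L_☉) / (T/T_☉)² = √(5.46×10^5) / (4.470)²
       = 738.9 / 19.98 = 36.98.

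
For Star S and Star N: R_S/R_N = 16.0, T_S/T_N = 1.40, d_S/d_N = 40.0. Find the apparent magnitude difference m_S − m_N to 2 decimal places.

L_S/L_N = (16.0)²(1.40)⁴ = 983.4.
F_S/F_N = (L_S/L_N)/(d_S/d_N)² = 983.4/1600 = 0.6147.
m_S − m_N = −2.5 log₁₀(0.6147) = 0.53.

0.53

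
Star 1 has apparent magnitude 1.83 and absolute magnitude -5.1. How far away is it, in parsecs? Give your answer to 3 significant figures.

m − M = 5 log₁₀(d/10 pc)
1.83 − (-5.1) = 6.93 = 5 log₁₀(d/10)
d = 10 × 10^(6.93/5) = 10 × 10^1.386 = 243.2 pc.

243 pc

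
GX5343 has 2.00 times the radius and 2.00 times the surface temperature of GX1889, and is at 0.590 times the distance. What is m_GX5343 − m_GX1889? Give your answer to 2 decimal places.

L_GX5343/L_GX1889 = (2.00)²(2.00)⁴ = 64.00.
F_GX5343/F_GX1889 = (L_GX5343/L_GX1889)/(d_GX5343/d_GX1889)² = 64.00/0.3481 = 183.9.
m_GX5343 − m_GX1889 = −2.5 log₁₀(183.9) = -5.66.

-5.66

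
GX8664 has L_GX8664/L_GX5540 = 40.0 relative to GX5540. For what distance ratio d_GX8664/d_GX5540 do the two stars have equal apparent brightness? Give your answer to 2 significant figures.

Equal flux requires L_GX8664/d_GX8664² = L_GX5540/d_GX5540², so d_GX8664/d_GX5540 = √(L_GX8664/L_GX5540)
= √(40.0) = 6.325.

6.3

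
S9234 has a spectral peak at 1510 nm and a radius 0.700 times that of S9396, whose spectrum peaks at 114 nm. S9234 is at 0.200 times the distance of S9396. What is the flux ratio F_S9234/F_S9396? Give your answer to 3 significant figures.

Wien's law: T_S9234/T_S9396 = λ_S9396/λ_S9234 = 114/1510 = 0.07550.
L_S9234/L_S9396 = (R_S9234/R_S9396)²(T_S9234/T_S9396)⁴ = (0.700)²(0.07550)⁴ = 1.592×10^-5.
F_S9234/F_S9396 = (L_S9234/L_S9396)/(d_S9234/d_S9396)² = 1.592×10^-5/(0.200)² = 3.980×10^-4.

3.98×10^-4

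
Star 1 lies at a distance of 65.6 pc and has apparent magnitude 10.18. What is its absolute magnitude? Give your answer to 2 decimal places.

M = m − 5 log₁₀(d/10 pc) = 10.18 − 5 log₁₀(65.6/10)
  = 10.18 − 5 × 0.817 = 10.18 − 4.08 = 6.10.

6.10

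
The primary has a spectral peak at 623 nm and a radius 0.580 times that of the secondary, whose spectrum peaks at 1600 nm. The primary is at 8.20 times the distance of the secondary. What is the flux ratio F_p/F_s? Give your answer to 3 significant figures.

Wien's law: T_p/T_s = λ_s/λ_p = 1600/623 = 2.568.
L_p/L_s = (R_p/R_s)²(T_p/T_s)⁴ = (0.580)²(2.568)⁴ = 14.63.
F_p/F_s = (L_p/L_s)/(d_p/d_s)² = 14.63/(8.20)² = 0.2176.

0.218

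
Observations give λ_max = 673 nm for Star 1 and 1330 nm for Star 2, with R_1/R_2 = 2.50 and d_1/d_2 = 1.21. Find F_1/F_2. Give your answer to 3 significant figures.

65.1

Wien's law: T_1/T_2 = λ_2/λ_1 = 1330/673 = 1.976.
L_1/L_2 = (R_1/R_2)²(T_1/T_2)⁴ = (2.50)²(1.976)⁴ = 95.33.
F_1/F_2 = (L_1/L_2)/(d_1/d_2)² = 95.33/(1.21)² = 65.11.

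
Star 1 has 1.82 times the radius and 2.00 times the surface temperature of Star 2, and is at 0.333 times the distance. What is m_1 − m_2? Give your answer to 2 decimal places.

L_1/L_2 = (1.82)²(2.00)⁴ = 53.00.
F_1/F_2 = (L_1/L_2)/(d_1/d_2)² = 53.00/0.1109 = 477.9.
m_1 − m_2 = −2.5 log₁₀(477.9) = -6.70.

-6.70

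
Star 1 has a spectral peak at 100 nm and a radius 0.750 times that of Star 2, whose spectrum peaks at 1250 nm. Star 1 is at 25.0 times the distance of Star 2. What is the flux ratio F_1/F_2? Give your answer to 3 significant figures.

22.0

Wien's law: T_1/T_2 = λ_2/λ_1 = 1250/100 = 12.50.
L_1/L_2 = (R_1/R_2)²(T_1/T_2)⁴ = (0.750)²(12.50)⁴ = 1.373×10^4.
F_1/F_2 = (L_1/L_2)/(d_1/d_2)² = 1.373×10^4/(25.0)² = 21.97.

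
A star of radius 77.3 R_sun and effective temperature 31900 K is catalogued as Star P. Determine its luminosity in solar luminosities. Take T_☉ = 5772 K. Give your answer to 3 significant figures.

5.57×10^6 solar luminosities

L/L_☉ = (R/R_☉)² (T/T_☉)⁴ = (77.3)² × (31900/5772)⁴
       = 5975 × (5.527)⁴ = 5975 × 932.9 = 5.575×10^6.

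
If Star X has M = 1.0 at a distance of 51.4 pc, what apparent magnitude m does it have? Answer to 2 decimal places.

4.55

m = M + 5 log₁₀(d/10 pc) = 1.0 + 5 log₁₀(51.4/10)
  = 1.0 + 5 × 0.711 = 1.0 + 3.55 = 4.55.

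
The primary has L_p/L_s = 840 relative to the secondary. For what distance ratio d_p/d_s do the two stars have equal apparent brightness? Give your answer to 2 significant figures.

29

Equal flux requires L_p/d_p² = L_s/d_s², so d_p/d_s = √(L_p/L_s)
= √(840) = 28.98.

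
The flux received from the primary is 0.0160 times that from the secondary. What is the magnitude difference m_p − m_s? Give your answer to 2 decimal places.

m_p − m_s = −2.5 log₁₀(F_p/F_s) = −2.5 log₁₀(0.0160) = −2.5 × (-1.796) = 4.490.

4.49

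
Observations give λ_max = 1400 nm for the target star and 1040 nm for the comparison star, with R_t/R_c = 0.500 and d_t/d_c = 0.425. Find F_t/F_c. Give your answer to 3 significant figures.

0.421

Wien's law: T_t/T_c = λ_c/λ_t = 1040/1400 = 0.7429.
L_t/L_c = (R_t/R_c)²(T_t/T_c)⁴ = (0.500)²(0.7429)⁴ = 0.07613.
F_t/F_c = (L_t/L_c)/(d_t/d_c)² = 0.07613/(0.425)² = 0.4215.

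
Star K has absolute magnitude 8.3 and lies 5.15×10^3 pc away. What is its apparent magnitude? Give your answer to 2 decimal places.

m = M + 5 log₁₀(d/10 pc) = 8.3 + 5 log₁₀(5.15×10^3/10)
  = 8.3 + 5 × 2.712 = 8.3 + 13.56 = 21.86.

21.86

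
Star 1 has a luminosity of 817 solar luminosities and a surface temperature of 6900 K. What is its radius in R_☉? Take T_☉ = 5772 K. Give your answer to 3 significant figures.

R/R_☉ = √(L/L_☉) / (T/T_☉)² = √(817) / (1.195)²
       = 28.58 / 1.429 = 20.00.

20.0 R_☉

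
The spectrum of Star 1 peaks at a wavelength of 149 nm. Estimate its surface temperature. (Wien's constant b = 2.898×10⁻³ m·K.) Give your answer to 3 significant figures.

T = b/λ_max = 2.898×10⁻³ / (149×10⁻⁹) = 1.945×10^4 K.

1.94×10^4 K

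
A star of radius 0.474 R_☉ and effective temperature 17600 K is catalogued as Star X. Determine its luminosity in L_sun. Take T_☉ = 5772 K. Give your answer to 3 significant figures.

L/L_☉ = (R/R_☉)² (T/T_☉)⁴ = (0.474)² × (17600/5772)⁴
       = 0.2247 × (3.049)⁴ = 0.2247 × 86.45 = 19.42.

19.4 L_sun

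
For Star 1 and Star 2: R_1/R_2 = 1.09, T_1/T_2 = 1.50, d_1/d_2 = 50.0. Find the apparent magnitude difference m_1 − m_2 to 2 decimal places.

L_1/L_2 = (1.09)²(1.50)⁴ = 6.015.
F_1/F_2 = (L_1/L_2)/(d_1/d_2)² = 6.015/2500 = 0.002406.
m_1 − m_2 = −2.5 log₁₀(0.002406) = 6.55.

6.55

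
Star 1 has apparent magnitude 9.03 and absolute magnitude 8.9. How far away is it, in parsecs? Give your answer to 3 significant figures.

10.6 pc

m − M = 5 log₁₀(d/10 pc)
9.03 − (8.9) = 0.13 = 5 log₁₀(d/10)
d = 10 × 10^(0.13/5) = 10 × 10^0.026 = 10.62 pc.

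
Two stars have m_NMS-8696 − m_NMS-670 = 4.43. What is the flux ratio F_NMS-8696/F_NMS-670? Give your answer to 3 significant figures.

0.0169

F_NMS-8696/F_NMS-670 = 10^(−(m_NMS-8696 − m_NMS-670)/2.5) = 10^(-4.43/2.5) = 10^-1.772 = 0.01690.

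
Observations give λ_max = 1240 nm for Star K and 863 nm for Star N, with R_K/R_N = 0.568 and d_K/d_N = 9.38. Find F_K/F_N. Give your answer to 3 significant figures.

Wien's law: T_K/T_N = λ_N/λ_K = 863/1240 = 0.6960.
L_K/L_N = (R_K/R_N)²(T_K/T_N)⁴ = (0.568)²(0.6960)⁴ = 0.07569.
F_K/F_N = (L_K/L_N)/(d_K/d_N)² = 0.07569/(9.38)² = 8.603×10^-4.

8.60×10^-4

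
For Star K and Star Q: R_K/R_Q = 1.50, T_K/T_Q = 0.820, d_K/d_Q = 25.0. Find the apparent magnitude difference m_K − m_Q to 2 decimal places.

L_K/L_Q = (1.50)²(0.820)⁴ = 1.017.
F_K/F_Q = (L_K/L_Q)/(d_K/d_Q)² = 1.017/625.0 = 0.001628.
m_K − m_Q = −2.5 log₁₀(0.001628) = 6.97.

6.97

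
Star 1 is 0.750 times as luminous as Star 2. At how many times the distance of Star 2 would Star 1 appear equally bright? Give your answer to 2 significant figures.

0.87

Equal flux requires L_1/d_1² = L_2/d_2², so d_1/d_2 = √(L_1/L_2)
= √(0.750) = 0.8660.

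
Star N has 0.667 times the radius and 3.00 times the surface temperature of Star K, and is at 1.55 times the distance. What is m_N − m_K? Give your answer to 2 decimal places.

-2.94

L_N/L_K = (0.667)²(3.00)⁴ = 36.04.
F_N/F_K = (L_N/L_K)/(d_N/d_K)² = 36.04/2.403 = 15.00.
m_N − m_K = −2.5 log₁₀(15.00) = -2.94.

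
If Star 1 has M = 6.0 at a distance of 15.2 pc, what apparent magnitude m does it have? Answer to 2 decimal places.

m = M + 5 log₁₀(d/10 pc) = 6.0 + 5 log₁₀(15.2/10)
  = 6.0 + 5 × 0.182 = 6.0 + 0.91 = 6.91.

6.91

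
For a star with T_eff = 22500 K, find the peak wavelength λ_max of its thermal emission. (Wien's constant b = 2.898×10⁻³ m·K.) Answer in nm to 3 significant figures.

λ_max = b/T = 2.898×10⁻³ / 22500 = 1.29×10^-7 m = 128.8 nm.

129 nm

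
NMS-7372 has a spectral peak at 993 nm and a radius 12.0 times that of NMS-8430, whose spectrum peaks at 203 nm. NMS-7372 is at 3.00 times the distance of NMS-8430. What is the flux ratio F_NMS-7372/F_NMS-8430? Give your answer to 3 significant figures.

0.0279

Wien's law: T_NMS-7372/T_NMS-8430 = λ_NMS-8430/λ_NMS-7372 = 203/993 = 0.2044.
L_NMS-7372/L_NMS-8430 = (R_NMS-7372/R_NMS-8430)²(T_NMS-7372/T_NMS-8430)⁴ = (12.0)²(0.2044)⁴ = 0.2515.
F_NMS-7372/F_NMS-8430 = (L_NMS-7372/L_NMS-8430)/(d_NMS-7372/d_NMS-8430)² = 0.2515/(3.00)² = 0.02795.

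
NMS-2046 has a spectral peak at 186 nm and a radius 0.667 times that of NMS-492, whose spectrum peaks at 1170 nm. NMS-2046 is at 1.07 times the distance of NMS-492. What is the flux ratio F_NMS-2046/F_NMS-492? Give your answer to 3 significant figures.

Wien's law: T_NMS-2046/T_NMS-492 = λ_NMS-492/λ_NMS-2046 = 1170/186 = 6.290.
L_NMS-2046/L_NMS-492 = (R_NMS-2046/R_NMS-492)²(T_NMS-2046/T_NMS-492)⁴ = (0.667)²(6.290)⁴ = 696.5.
F_NMS-2046/F_NMS-492 = (L_NMS-2046/L_NMS-492)/(d_NMS-2046/d_NMS-492)² = 696.5/(1.07)² = 608.4.

608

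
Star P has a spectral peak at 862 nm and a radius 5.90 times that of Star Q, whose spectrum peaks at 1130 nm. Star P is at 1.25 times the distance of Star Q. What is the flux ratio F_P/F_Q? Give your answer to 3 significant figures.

Wien's law: T_P/T_Q = λ_Q/λ_P = 1130/862 = 1.311.
L_P/L_Q = (R_P/R_Q)²(T_P/T_Q)⁴ = (5.90)²(1.311)⁴ = 102.8.
F_P/F_Q = (L_P/L_Q)/(d_P/d_Q)² = 102.8/(1.25)² = 65.79.

65.8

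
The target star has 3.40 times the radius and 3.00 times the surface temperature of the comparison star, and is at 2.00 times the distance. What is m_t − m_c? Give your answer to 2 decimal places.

L_t/L_c = (3.40)²(3.00)⁴ = 936.4.
F_t/F_c = (L_t/L_c)/(d_t/d_c)² = 936.4/4.000 = 234.1.
m_t − m_c = −2.5 log₁₀(234.1) = -5.92.

-5.92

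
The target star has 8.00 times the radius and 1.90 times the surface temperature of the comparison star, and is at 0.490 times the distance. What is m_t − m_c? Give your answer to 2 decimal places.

L_t/L_c = (8.00)²(1.90)⁴ = 834.1.
F_t/F_c = (L_t/L_c)/(d_t/d_c)² = 834.1/0.2401 = 3474.
m_t − m_c = −2.5 log₁₀(3474) = -8.85.

-8.85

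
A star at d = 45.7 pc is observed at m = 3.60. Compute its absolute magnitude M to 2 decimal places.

0.30

M = m − 5 log₁₀(d/10 pc) = 3.60 − 5 log₁₀(45.7/10)
  = 3.60 − 5 × 0.660 = 3.60 − 3.30 = 0.30.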